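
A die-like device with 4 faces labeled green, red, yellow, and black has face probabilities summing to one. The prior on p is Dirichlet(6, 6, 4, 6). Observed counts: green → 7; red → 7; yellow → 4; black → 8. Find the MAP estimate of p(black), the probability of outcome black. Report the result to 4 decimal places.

MAP estimate of p(black) = 0.2955

The posterior is Dirichlet(αᵢ + nᵢ) = Dirichlet(13, 13, 8, 14).
For a Dirichlet(a₁,…,a_K) with all aᵢ > 1, the mode has j-th component (aⱼ − 1)/(Σaᵢ − K).
Here Σaᵢ = 48 and K = 4, so p(black) = (14 − 1)/(48 − 4) = 13/44 ≈ 0.2955.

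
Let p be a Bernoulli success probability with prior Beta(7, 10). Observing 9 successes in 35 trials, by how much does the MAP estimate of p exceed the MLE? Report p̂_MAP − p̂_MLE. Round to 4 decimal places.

MAP − MLE = 0.0429

Posterior is Beta(16, 36); MAP = (16−1)/(52−2) = 15/50 ≈ 0.30000.
MLE ignores the prior: p̂_MLE = k/n = 9/35 ≈ 0.25714.
Difference = 15/50 − 9/35 = 3/70 ≈ 0.0429.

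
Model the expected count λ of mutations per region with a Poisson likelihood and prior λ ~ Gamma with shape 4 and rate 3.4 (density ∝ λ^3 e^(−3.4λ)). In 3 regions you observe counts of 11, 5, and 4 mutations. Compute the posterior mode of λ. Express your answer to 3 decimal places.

λ̂_MAP = 3.594

Σxᵢ = 11+5+4 = 20, with n = 3.
Posterior ∝ λ^3e^(−3.4λ) · λ^20e^(−3λ) = λ^23e^(−6.4λ), i.e. Gamma(shape=24, rate=6.4).
The mode of a Gamma(a, b) with a ≥ 1 (shape–rate) is (a−1)/b = 23/6.4 ≈ 3.594.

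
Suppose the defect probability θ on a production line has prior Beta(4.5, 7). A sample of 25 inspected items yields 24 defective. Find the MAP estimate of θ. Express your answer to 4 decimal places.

θ̂_MAP = 0.7971

Prior: Beta(4.5, 7).
Data: 24 successes in 25 trials. The binomial likelihood contributes θ^24(1−θ)^1, so the posterior is Beta(4.5+24, 7+1) = Beta(28.5, 8).
For Beta(a, b) with a, b > 1 the mode is (a−1)/(a+b−2) = 27.5/34.5 ≈ 0.7971.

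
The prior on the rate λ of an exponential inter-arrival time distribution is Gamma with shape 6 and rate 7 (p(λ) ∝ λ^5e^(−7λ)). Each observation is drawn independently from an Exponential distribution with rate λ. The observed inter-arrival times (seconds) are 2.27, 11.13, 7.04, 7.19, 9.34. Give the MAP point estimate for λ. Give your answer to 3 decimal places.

λ̂_MAP = 0.227

The Exponential(rate=λ) likelihood is ∝ λ^n e^(−λΣtᵢ). Here n = 5 and Σtᵢ = 2.27 + 11.13 + 7.04 + 7.19 + 9.34 = 36.97.
Posterior ∝ λ^5e^(−7λ) · λ^5e^(−36.97λ) = λ^10e^(−43.97λ), i.e. Gamma(11, 43.97).
Mode = (a−1)/b = 10/43.97 ≈ 0.227.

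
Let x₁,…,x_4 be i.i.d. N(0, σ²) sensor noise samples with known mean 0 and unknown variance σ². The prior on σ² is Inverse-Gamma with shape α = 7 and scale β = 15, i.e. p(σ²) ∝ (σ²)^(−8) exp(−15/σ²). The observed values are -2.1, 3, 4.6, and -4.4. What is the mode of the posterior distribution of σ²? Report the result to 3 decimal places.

σ̂²_MAP = 4.197

Sum of squared deviations about the known mean: SS = (-2.1−0)² + (3−0)² + (4.6−0)² + (-4.4−0)² = 53.93.
The Normal likelihood contributes (σ²)^(−n/2) exp(−SS/(2σ²)), so the posterior is Inverse-Gamma(α + n/2, β + SS/2) = Inverse-Gamma(9, 41.965).
The mode of Inverse-Gamma(a, b) is b/(a+1) = 41.965/10 ≈ 4.197.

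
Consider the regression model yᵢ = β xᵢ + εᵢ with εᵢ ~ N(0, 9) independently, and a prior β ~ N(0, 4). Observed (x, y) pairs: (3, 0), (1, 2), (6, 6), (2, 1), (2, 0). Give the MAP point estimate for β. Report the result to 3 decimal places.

log p(β | y) = −Σ(yᵢ − βxᵢ)²/(2·9) − β²/(2·4) + const.
Setting the derivative to zero: Σxᵢ(yᵢ − βxᵢ)/9 − β/4 = 0, so β = Σxᵢyᵢ / (Σxᵢ² + σ²/τ²).
Σxᵢyᵢ = 3·0 + 1·2 + 6·6 + 2·1 + 2·0 = 40; Σxᵢ² = 54; σ²/τ² = 2.25.
β̂_MAP = 40 / (54 + 2.25) = 40/56.25 ≈ 0.711.

β̂_MAP = 0.711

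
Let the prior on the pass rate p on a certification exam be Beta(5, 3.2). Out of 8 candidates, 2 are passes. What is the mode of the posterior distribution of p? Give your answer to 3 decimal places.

Prior: Beta(5, 3.2).
Data: 2 successes in 8 trials. The binomial likelihood contributes p^2(1−p)^6, so the posterior is Beta(5+2, 3.2+6) = Beta(7, 9.2).
For Beta(a, b) with a, b > 1 the mode is (a−1)/(a+b−2) = 6/14.2 ≈ 0.423.

p̂_MAP = 0.423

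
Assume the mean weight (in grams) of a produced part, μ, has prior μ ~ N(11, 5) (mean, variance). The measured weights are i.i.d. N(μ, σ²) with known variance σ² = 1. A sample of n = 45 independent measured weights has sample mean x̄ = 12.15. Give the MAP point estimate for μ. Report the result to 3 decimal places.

μ̂_MAP = 12.145

n = 45, x̄ = 12.15.
For a Normal prior and Normal likelihood with known variance, the posterior is Normal; its mode equals its mean, the precision-weighted average.
Prior precision 1/σ₀² = 1/5 = 0.2; data precision n/σ² = 45/1 = 45.
μ̂ = (0.2·11 + 45·12.15) / (0.2 + 45) = 548.95/45.2 = 10979/904 ≈ 12.145.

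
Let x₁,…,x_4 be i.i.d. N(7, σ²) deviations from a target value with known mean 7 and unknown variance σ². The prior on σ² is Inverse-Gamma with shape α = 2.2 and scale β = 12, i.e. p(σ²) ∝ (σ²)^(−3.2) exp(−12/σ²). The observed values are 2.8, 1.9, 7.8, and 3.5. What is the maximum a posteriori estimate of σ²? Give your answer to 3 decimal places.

σ̂²_MAP = 7.744

Sum of squared deviations about the known mean: SS = (2.8−7)² + (1.9−7)² + (7.8−7)² + (3.5−7)² = 56.54.
The Normal likelihood contributes (σ²)^(−n/2) exp(−SS/(2σ²)), so the posterior is Inverse-Gamma(α + n/2, β + SS/2) = Inverse-Gamma(4.2, 40.27).
The mode of Inverse-Gamma(a, b) is b/(a+1) = 40.27/5.2 ≈ 7.744.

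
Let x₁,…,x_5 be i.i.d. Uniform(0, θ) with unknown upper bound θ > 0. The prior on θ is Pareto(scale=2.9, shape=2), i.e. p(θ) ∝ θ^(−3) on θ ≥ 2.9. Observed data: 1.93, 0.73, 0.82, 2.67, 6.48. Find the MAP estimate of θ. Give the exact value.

θ̂_MAP = 6.48

The Uniform(0, θ) likelihood is θ^(−n) for θ ≥ max(xᵢ), zero otherwise. Here max(xᵢ) = 6.48.
Posterior ∝ θ^(−3) · θ^(−5) = θ^(−8) on θ ≥ max(2.9, 6.48) = 6.48.
This density is strictly decreasing in θ, so the posterior mode lies at the lower boundary of the support.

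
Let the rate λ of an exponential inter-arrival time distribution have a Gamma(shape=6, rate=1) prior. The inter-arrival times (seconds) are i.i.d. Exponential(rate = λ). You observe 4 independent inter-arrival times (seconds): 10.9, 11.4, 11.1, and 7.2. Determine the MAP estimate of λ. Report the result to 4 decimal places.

λ̂_MAP = 0.2163

The Exponential(rate=λ) likelihood is ∝ λ^n e^(−λΣtᵢ). Here n = 4 and Σtᵢ = 10.9 + 11.4 + 11.1 + 7.2 = 40.6.
Posterior ∝ λ^5e^(−1λ) · λ^4e^(−40.6λ) = λ^9e^(−41.6λ), i.e. Gamma(10, 41.6).
Mode = (a−1)/b = 9/41.6 ≈ 0.2163.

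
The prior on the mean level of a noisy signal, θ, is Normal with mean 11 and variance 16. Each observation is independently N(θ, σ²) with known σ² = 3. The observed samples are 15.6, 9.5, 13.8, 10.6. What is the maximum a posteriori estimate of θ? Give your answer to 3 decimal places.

n = 4; x̄ = (15.6 + 9.5 + 13.8 + 10.6)/4 = 49.5/4 = 12.375.
For a Normal prior and Normal likelihood with known variance, the posterior is Normal; its mode equals its mean, the precision-weighted average.
Prior precision 1/σ₀² = 1/16 = 0.0625; data precision n/σ² = 4/3.
θ̂ = (0.0625·11 + (4/3)·12.375) / (0.0625 + 4/3) = 17.1875/(67/48) = 825/67 ≈ 12.313.

θ̂_MAP = 12.313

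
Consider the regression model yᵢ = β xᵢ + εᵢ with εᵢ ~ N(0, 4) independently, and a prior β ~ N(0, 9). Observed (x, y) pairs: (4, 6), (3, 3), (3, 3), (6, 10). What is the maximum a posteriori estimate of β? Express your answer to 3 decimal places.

β̂_MAP = 1.448

log p(β | y) = −Σ(yᵢ − βxᵢ)²/(2·4) − β²/(2·9) + const.
Setting the derivative to zero: Σxᵢ(yᵢ − βxᵢ)/4 − β/9 = 0, so β = Σxᵢyᵢ / (Σxᵢ² + σ²/τ²).
Σxᵢyᵢ = 4·6 + 3·3 + 3·3 + 6·10 = 102; Σxᵢ² = 70; σ²/τ² = 4/9.
β̂_MAP = 102 / (70 + 4/9) = 102/(634/9) = 459/317 ≈ 1.448.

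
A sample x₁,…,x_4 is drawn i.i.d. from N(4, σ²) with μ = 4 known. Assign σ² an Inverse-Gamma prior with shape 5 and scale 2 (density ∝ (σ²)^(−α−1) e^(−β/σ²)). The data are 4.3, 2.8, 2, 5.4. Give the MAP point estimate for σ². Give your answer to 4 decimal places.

σ̂²_MAP = 0.7181

Sum of squared deviations about the known mean: SS = (4.3−4)² + (2.8−4)² + (2−4)² + (5.4−4)² = 7.49.
The Normal likelihood contributes (σ²)^(−n/2) exp(−SS/(2σ²)), so the posterior is Inverse-Gamma(α + n/2, β + SS/2) = Inverse-Gamma(7, 5.745).
The mode of Inverse-Gamma(a, b) is b/(a+1) = 5.745/8 ≈ 0.7181.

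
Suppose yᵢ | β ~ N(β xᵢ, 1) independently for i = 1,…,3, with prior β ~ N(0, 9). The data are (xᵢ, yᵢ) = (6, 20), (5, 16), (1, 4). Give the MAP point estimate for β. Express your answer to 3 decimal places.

log p(β | y) = −Σ(yᵢ − βxᵢ)²/(2·1) − β²/(2·9) + const.
Setting the derivative to zero: Σxᵢ(yᵢ − βxᵢ)/1 − β/9 = 0, so β = Σxᵢyᵢ / (Σxᵢ² + σ²/τ²).
Σxᵢyᵢ = 6·20 + 5·16 + 1·4 = 204; Σxᵢ² = 62; σ²/τ² = 1/9.
β̂_MAP = 204 / (62 + 1/9) = 204/(559/9) = 1836/559 ≈ 3.284.

β̂_MAP = 3.284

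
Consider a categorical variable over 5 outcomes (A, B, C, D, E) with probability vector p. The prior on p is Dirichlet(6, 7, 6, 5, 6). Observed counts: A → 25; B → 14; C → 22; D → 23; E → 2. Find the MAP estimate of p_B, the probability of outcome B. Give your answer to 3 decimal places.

The posterior is Dirichlet(αᵢ + nᵢ) = Dirichlet(31, 21, 28, 28, 8).
For a Dirichlet(a₁,…,a_K) with all aᵢ > 1, the mode has j-th component (aⱼ − 1)/(Σaᵢ − K).
Here Σaᵢ = 116 and K = 5, so p_B = (21 − 1)/(116 − 5) = 20/111 ≈ 0.180.

MAP estimate of p_B = 0.180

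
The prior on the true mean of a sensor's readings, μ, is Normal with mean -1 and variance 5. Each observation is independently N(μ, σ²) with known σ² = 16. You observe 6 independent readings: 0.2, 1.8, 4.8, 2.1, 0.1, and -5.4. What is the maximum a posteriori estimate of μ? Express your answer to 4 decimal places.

μ̂_MAP = 0.0435

n = 6; x̄ = (0.2 + 1.8 + 4.8 + 2.1 + 0.1 + (-5.4))/6 = 3.6/6 = 0.6.
For a Normal prior and Normal likelihood with known variance, the posterior is Normal; its mode equals its mean, the precision-weighted average.
Prior precision 1/σ₀² = 1/5 = 0.2; data precision n/σ² = 6/16 = 0.375.
μ̂ = (0.2·(-1) + 0.375·0.6) / (0.2 + 0.375) = 0.025/0.575 = 1/23 ≈ 0.0435.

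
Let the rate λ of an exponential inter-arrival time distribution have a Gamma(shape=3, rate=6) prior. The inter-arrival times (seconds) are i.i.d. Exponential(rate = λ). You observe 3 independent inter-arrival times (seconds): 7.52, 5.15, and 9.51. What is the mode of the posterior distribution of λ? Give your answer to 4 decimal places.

λ̂_MAP = 0.1774

The Exponential(rate=λ) likelihood is ∝ λ^n e^(−λΣtᵢ). Here n = 3 and Σtᵢ = 7.52 + 5.15 + 9.51 = 22.18.
Posterior ∝ λ^2e^(−6λ) · λ^3e^(−22.18λ) = λ^5e^(−28.18λ), i.e. Gamma(6, 28.18).
Mode = (a−1)/b = 5/28.18 ≈ 0.1774.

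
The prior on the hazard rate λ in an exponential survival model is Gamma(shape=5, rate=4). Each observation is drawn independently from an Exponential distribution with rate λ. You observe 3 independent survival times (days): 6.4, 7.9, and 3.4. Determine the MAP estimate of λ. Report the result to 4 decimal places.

λ̂_MAP = 0.3226

The Exponential(rate=λ) likelihood is ∝ λ^n e^(−λΣtᵢ). Here n = 3 and Σtᵢ = 6.4 + 7.9 + 3.4 = 17.7.
Posterior ∝ λ^4e^(−4λ) · λ^3e^(−17.7λ) = λ^7e^(−21.7λ), i.e. Gamma(8, 21.7).
Mode = (a−1)/b = 7/21.7 ≈ 0.3226.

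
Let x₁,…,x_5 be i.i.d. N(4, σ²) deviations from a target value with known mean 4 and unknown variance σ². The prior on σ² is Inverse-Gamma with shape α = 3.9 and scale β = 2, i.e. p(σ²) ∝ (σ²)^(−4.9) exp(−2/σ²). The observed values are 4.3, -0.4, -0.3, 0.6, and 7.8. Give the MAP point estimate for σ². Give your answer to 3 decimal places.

σ̂²_MAP = 4.591

Sum of squared deviations about the known mean: SS = (4.3−4)² + (-0.4−4)² + (-0.3−4)² + (0.6−4)² + (7.8−4)² = 63.94.
The Normal likelihood contributes (σ²)^(−n/2) exp(−SS/(2σ²)), so the posterior is Inverse-Gamma(α + n/2, β + SS/2) = Inverse-Gamma(6.4, 33.97).
The mode of Inverse-Gamma(a, b) is b/(a+1) = 33.97/7.4 ≈ 4.591.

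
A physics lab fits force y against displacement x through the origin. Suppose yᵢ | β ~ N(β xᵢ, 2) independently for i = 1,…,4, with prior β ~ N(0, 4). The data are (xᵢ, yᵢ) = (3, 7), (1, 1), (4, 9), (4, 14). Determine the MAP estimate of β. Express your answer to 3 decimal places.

log p(β | y) = −Σ(yᵢ − βxᵢ)²/(2·2) − β²/(2·4) + const.
Setting the derivative to zero: Σxᵢ(yᵢ − βxᵢ)/2 − β/4 = 0, so β = Σxᵢyᵢ / (Σxᵢ² + σ²/τ²).
Σxᵢyᵢ = 3·7 + 1·1 + 4·9 + 4·14 = 114; Σxᵢ² = 42; σ²/τ² = 0.5.
β̂_MAP = 114 / (42 + 0.5) = 114/42.5 ≈ 2.682.

β̂_MAP = 2.682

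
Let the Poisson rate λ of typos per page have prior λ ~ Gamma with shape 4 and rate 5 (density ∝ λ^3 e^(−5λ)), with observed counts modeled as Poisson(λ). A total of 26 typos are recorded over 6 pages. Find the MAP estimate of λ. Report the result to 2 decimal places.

Σxᵢ = 26, n = 6.
Posterior ∝ λ^3e^(−5λ) · λ^26e^(−6λ) = λ^29e^(−11λ), i.e. Gamma(shape=30, rate=11).
The mode of a Gamma(a, b) with a ≥ 1 (shape–rate) is (a−1)/b = 29/11 ≈ 2.64.

λ̂_MAP = 2.64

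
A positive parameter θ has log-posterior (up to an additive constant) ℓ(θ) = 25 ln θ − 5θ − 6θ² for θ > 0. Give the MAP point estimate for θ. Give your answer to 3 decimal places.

θ̂_MAP = 1.250

ℓ'(θ) = 25/θ − 5 − 12θ. Setting this to zero and multiplying by θ: 12θ² + 5θ − 25 = 0.
θ = (−5 + √(5² + 4·12·25)) / (2·12) = (−5 + √1225) / 24 = (−5 + 35)/24 = 5/4.
ℓ''(θ) = −25/θ² − 12 < 0, confirming a maximum.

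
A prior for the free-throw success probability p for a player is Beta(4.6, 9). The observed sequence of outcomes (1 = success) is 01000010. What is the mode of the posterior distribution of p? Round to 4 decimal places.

p̂_MAP = 0.2857

Prior: Beta(4.6, 9).
Data: 2 successes in 8 trials (from the sequence). The binomial likelihood contributes p^2(1−p)^6, so the posterior is Beta(4.6+2, 9+6) = Beta(6.6, 15).
For Beta(a, b) with a, b > 1 the mode is (a−1)/(a+b−2) = 5.6/19.6 ≈ 0.2857.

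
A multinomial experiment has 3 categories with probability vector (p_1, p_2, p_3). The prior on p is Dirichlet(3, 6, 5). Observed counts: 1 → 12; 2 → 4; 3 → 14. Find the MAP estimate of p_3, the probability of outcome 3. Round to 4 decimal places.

MAP estimate: 0.4390

The posterior is Dirichlet(αᵢ + nᵢ) = Dirichlet(15, 10, 19).
For a Dirichlet(a₁,…,a_K) with all aᵢ > 1, the mode has j-th component (aⱼ − 1)/(Σaᵢ − K).
Here Σaᵢ = 44 and K = 3, so p_3 = (19 − 1)/(44 − 3) = 18/41 ≈ 0.4390.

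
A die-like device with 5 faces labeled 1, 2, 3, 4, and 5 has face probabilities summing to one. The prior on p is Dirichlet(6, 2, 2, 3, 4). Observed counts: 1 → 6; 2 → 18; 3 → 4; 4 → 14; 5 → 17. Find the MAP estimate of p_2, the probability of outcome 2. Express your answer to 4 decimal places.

The posterior is Dirichlet(αᵢ + nᵢ) = Dirichlet(12, 20, 6, 17, 21).
For a Dirichlet(a₁,…,a_K) with all aᵢ > 1, the mode has j-th component (aⱼ − 1)/(Σaᵢ − K).
Here Σaᵢ = 76 and K = 5, so p_2 = (20 − 1)/(76 − 5) = 19/71 ≈ 0.2676.

MAP estimate: 0.2676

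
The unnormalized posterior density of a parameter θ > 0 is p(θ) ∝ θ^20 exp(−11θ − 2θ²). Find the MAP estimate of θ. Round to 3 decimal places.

ℓ'(θ) = 20/θ − 11 − 4θ. Setting this to zero and multiplying by θ: 4θ² + 11θ − 20 = 0.
θ = (−11 + √(11² + 4·4·20)) / (2·4) = (−11 + √441) / 8 = (−11 + 21)/8 = 5/4.
ℓ''(θ) = −20/θ² − 4 < 0, confirming a maximum.

θ̂_MAP = 1.250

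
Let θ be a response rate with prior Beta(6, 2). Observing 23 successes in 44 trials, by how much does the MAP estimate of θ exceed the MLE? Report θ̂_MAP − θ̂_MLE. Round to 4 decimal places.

MAP − MLE = 0.0373

Posterior is Beta(29, 23); MAP = (29−1)/(52−2) = 28/50 ≈ 0.56000.
MLE ignores the prior: θ̂_MLE = k/n = 23/44 ≈ 0.52273.
Difference = 28/50 − 23/44 = 41/1100 ≈ 0.0373.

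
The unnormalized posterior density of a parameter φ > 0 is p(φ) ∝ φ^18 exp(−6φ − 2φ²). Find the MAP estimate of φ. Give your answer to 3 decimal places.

ℓ'(φ) = 18/φ − 6 − 4φ. Setting this to zero and multiplying by φ: 4φ² + 6φ − 18 = 0.
φ = (−6 + √(6² + 4·4·18)) / (2·4) = (−6 + √324) / 8 = (−6 + 18)/8 = 3/2.
ℓ''(φ) = −18/φ² − 4 < 0, confirming a maximum.

φ̂_MAP = 1.500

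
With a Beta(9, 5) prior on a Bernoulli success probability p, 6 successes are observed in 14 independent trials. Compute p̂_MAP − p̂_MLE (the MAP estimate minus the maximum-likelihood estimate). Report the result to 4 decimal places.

Posterior is Beta(15, 13); MAP = (15−1)/(28−2) = 14/26 ≈ 0.53846.
MLE ignores the prior: p̂_MLE = k/n = 6/14 ≈ 0.42857.
Difference = 14/26 − 6/14 = 10/91 ≈ 0.1099.

MAP − MLE = 0.1099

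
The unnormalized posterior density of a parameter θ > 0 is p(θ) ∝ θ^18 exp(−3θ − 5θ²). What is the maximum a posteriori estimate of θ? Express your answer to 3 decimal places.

ℓ'(θ) = 18/θ − 3 − 10θ. Setting this to zero and multiplying by θ: 10θ² + 3θ − 18 = 0.
θ = (−3 + √(3² + 4·10·18)) / (2·10) = (−3 + √729) / 20 = (−3 + 27)/20 = 6/5.
ℓ''(θ) = −18/θ² − 10 < 0, confirming a maximum.

θ̂_MAP = 1.200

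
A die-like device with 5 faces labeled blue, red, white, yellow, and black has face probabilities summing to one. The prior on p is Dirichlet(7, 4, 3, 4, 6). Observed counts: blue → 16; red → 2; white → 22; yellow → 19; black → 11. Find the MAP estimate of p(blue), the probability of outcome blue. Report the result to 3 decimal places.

MAP estimate of p(blue) = 0.247

The posterior is Dirichlet(αᵢ + nᵢ) = Dirichlet(23, 6, 25, 23, 17).
For a Dirichlet(a₁,…,a_K) with all aᵢ > 1, the mode has j-th component (aⱼ − 1)/(Σaᵢ − K).
Here Σaᵢ = 94 and K = 5, so p(blue) = (23 − 1)/(94 − 5) = 22/89 ≈ 0.247.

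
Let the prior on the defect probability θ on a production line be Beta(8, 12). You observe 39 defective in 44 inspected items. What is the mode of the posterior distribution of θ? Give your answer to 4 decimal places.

θ̂_MAP = 0.7419

Prior: Beta(8, 12).
Data: 39 successes in 44 trials. The binomial likelihood contributes θ^39(1−θ)^5, so the posterior is Beta(8+39, 12+5) = Beta(47, 17).
For Beta(a, b) with a, b > 1 the mode is (a−1)/(a+b−2) = 46/62 ≈ 0.7419.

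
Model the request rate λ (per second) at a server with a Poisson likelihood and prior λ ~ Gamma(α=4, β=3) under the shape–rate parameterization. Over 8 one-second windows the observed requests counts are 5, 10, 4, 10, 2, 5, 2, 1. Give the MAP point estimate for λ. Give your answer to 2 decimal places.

λ̂_MAP = 3.82

Σxᵢ = 5+10+4+10+2+5+2+1 = 39, with n = 8.
Posterior ∝ λ^3e^(−3λ) · λ^39e^(−8λ) = λ^42e^(−11λ), i.e. Gamma(shape=43, rate=11).
The mode of a Gamma(a, b) with a ≥ 1 (shape–rate) is (a−1)/b = 42/11 ≈ 3.82.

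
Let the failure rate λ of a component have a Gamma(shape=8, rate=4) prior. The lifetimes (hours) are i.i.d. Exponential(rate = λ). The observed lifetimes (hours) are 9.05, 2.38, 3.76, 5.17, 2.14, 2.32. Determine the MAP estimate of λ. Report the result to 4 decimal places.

The Exponential(rate=λ) likelihood is ∝ λ^n e^(−λΣtᵢ). Here n = 6 and Σtᵢ = 9.05 + 2.38 + 3.76 + 5.17 + 2.14 + 2.32 = 24.82.
Posterior ∝ λ^7e^(−4λ) · λ^6e^(−24.82λ) = λ^13e^(−28.82λ), i.e. Gamma(14, 28.82).
Mode = (a−1)/b = 13/28.82 ≈ 0.4511.

λ̂_MAP = 0.4511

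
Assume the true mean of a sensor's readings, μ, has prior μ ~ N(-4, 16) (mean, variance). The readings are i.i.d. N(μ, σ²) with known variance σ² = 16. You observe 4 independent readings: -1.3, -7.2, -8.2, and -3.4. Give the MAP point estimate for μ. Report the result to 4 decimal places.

n = 4; x̄ = ((-1.3) + (-7.2) + (-8.2) + (-3.4))/4 = -20.1/4 = -5.025.
For a Normal prior and Normal likelihood with known variance, the posterior is Normal; its mode equals its mean, the precision-weighted average.
Prior precision 1/σ₀² = 1/16 = 0.0625; data precision n/σ² = 4/16 = 0.25.
μ̂ = (0.0625·(-4) + 0.25·(-5.025)) / (0.0625 + 0.25) = (-1.50625)/0.3125 = -4.8200.

μ̂_MAP = -4.8200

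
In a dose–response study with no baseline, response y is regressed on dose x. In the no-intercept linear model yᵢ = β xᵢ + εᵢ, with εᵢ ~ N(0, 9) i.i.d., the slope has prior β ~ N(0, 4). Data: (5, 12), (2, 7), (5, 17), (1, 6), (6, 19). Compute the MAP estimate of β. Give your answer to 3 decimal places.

β̂_MAP = 2.992

log p(β | y) = −Σ(yᵢ − βxᵢ)²/(2·9) − β²/(2·4) + const.
Setting the derivative to zero: Σxᵢ(yᵢ − βxᵢ)/9 − β/4 = 0, so β = Σxᵢyᵢ / (Σxᵢ² + σ²/τ²).
Σxᵢyᵢ = 5·12 + 2·7 + 5·17 + 1·6 + 6·19 = 279; Σxᵢ² = 91; σ²/τ² = 2.25.
β̂_MAP = 279 / (91 + 2.25) = 279/93.25 ≈ 2.992.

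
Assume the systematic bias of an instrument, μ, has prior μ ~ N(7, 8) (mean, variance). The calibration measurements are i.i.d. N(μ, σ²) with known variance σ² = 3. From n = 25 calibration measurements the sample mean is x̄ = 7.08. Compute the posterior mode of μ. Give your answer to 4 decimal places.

n = 25, x̄ = 7.08.
For a Normal prior and Normal likelihood with known variance, the posterior is Normal; its mode equals its mean, the precision-weighted average.
Prior precision 1/σ₀² = 1/8 = 0.125; data precision n/σ² = 25/3.
μ̂ = (0.125·7 + (25/3)·7.08) / (0.125 + 25/3) = 59.875/(203/24) = 1437/203 ≈ 7.0788.

μ̂_MAP = 7.0788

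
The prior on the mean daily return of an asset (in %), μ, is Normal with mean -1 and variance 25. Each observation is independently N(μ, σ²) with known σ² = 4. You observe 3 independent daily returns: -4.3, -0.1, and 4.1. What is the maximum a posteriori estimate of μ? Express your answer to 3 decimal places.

n = 3; x̄ = ((-4.3) + (-0.1) + 4.1)/3 = -0.3/3 = -0.1.
For a Normal prior and Normal likelihood with known variance, the posterior is Normal; its mode equals its mean, the precision-weighted average.
Prior precision 1/σ₀² = 1/25 = 0.04; data precision n/σ² = 3/4 = 0.75.
μ̂ = (0.04·(-1) + 0.75·(-0.1)) / (0.04 + 0.75) = (-0.115)/0.79 = -23/158 ≈ -0.146.

μ̂_MAP = -0.146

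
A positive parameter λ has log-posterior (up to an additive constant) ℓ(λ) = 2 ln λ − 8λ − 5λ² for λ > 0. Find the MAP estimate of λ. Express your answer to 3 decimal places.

ℓ'(λ) = 2/λ − 8 − 10λ. Setting this to zero and multiplying by λ: 10λ² + 8λ − 2 = 0.
λ = (−8 + √(8² + 4·10·2)) / (2·10) = (−8 + √144) / 20 = (−8 + 12)/20 = 1/5.
ℓ''(λ) = −2/λ² − 10 < 0, confirming a maximum.

λ̂_MAP = 0.200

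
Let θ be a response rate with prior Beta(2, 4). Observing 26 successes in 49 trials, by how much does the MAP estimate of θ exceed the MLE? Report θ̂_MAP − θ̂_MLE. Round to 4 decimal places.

MAP − MLE = -0.0212

Posterior is Beta(28, 27); MAP = (28−1)/(55−2) = 27/53 ≈ 0.50943.
MLE ignores the prior: θ̂_MLE = k/n = 26/49 ≈ 0.53061.
Difference = 27/53 − 26/49 = -55/2597 ≈ -0.0212.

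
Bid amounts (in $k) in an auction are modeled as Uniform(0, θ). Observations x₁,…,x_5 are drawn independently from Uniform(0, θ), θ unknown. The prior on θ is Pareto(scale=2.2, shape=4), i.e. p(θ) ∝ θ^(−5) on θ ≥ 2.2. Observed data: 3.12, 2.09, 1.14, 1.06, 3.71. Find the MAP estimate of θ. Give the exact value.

The Uniform(0, θ) likelihood is θ^(−n) for θ ≥ max(xᵢ), zero otherwise. Here max(xᵢ) = 3.71.
Posterior ∝ θ^(−5) · θ^(−5) = θ^(−10) on θ ≥ max(2.2, 3.71) = 3.71.
This density is strictly decreasing in θ, so the posterior mode lies at the lower boundary of the support.

θ̂_MAP = 3.71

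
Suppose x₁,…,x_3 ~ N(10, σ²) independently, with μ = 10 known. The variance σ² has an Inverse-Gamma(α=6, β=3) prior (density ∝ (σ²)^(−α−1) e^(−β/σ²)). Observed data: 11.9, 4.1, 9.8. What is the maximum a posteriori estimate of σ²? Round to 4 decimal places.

σ̂²_MAP = 2.6153

Sum of squared deviations about the known mean: SS = (11.9−10)² + (4.1−10)² + (9.8−10)² = 38.46.
The Normal likelihood contributes (σ²)^(−n/2) exp(−SS/(2σ²)), so the posterior is Inverse-Gamma(α + n/2, β + SS/2) = Inverse-Gamma(7.5, 22.23).
The mode of Inverse-Gamma(a, b) is b/(a+1) = 22.23/8.5 ≈ 2.6153.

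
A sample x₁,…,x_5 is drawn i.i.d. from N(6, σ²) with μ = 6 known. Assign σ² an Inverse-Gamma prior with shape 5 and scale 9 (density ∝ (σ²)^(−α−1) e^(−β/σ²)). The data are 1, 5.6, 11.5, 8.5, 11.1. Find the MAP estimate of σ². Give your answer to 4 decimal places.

Sum of squared deviations about the known mean: SS = (1−6)² + (5.6−6)² + (11.5−6)² + (8.5−6)² + (11.1−6)² = 87.67.
The Normal likelihood contributes (σ²)^(−n/2) exp(−SS/(2σ²)), so the posterior is Inverse-Gamma(α + n/2, β + SS/2) = Inverse-Gamma(7.5, 52.835).
The mode of Inverse-Gamma(a, b) is b/(a+1) = 52.835/8.5 ≈ 6.2159.

σ̂²_MAP = 6.2159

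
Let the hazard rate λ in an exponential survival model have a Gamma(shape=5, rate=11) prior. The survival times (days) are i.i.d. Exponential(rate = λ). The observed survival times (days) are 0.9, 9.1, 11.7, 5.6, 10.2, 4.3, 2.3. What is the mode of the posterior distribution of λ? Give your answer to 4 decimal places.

The Exponential(rate=λ) likelihood is ∝ λ^n e^(−λΣtᵢ). Here n = 7 and Σtᵢ = 0.9 + 9.1 + 11.7 + 5.6 + 10.2 + 4.3 + 2.3 = 44.1.
Posterior ∝ λ^4e^(−11λ) · λ^7e^(−44.1λ) = λ^11e^(−55.1λ), i.e. Gamma(12, 55.1).
Mode = (a−1)/b = 11/55.1 ≈ 0.1996.

λ̂_MAP = 0.1996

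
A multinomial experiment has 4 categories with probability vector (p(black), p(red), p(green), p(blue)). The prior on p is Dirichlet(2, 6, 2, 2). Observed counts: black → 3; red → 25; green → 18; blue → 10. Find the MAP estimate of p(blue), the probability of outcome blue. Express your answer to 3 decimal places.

The posterior is Dirichlet(αᵢ + nᵢ) = Dirichlet(5, 31, 20, 12).
For a Dirichlet(a₁,…,a_K) with all aᵢ > 1, the mode has j-th component (aⱼ − 1)/(Σaᵢ − K).
Here Σaᵢ = 68 and K = 4, so p(blue) = (12 − 1)/(68 − 4) = 11/64 ≈ 0.172.

MAP estimate of p(blue) = 0.172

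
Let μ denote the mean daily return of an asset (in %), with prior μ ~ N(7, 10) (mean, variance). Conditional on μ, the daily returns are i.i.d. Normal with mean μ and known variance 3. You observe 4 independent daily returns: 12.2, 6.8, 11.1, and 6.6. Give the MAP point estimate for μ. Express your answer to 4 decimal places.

n = 4; x̄ = (12.2 + 6.8 + 11.1 + 6.6)/4 = 36.7/4 = 9.175.
For a Normal prior and Normal likelihood with known variance, the posterior is Normal; its mode equals its mean, the precision-weighted average.
Prior precision 1/σ₀² = 1/10 = 0.1; data precision n/σ² = 4/3.
μ̂ = (0.1·7 + (4/3)·9.175) / (0.1 + 4/3) = (194/15)/(43/30) = 388/43 ≈ 9.0233.

μ̂_MAP = 9.0233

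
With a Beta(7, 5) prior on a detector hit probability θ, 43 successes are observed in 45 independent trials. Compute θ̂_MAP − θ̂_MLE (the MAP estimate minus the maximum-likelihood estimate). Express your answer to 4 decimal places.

Posterior is Beta(50, 7); MAP = (50−1)/(57−2) = 49/55 ≈ 0.89091.
MLE ignores the prior: θ̂_MLE = k/n = 43/45 ≈ 0.95556.
Difference = 49/55 − 43/45 = -32/495 ≈ -0.0646.

MAP − MLE = -0.0646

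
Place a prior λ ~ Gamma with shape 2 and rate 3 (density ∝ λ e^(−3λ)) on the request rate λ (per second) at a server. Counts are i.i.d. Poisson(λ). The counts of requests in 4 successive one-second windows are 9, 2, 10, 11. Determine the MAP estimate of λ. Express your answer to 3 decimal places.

Σxᵢ = 9+2+10+11 = 32, with n = 4.
Posterior ∝ λe^(−3λ) · λ^32e^(−4λ) = λ^33e^(−7λ), i.e. Gamma(shape=34, rate=7).
The mode of a Gamma(a, b) with a ≥ 1 (shape–rate) is (a−1)/b = 33/7 ≈ 4.714.

λ̂_MAP = 4.714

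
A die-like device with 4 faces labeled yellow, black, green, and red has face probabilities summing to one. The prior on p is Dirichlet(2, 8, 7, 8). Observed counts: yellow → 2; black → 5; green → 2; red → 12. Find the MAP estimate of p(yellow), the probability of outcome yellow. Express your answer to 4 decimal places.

MAP estimate of p(yellow) = 0.0714

The posterior is Dirichlet(αᵢ + nᵢ) = Dirichlet(4, 13, 9, 20).
For a Dirichlet(a₁,…,a_K) with all aᵢ > 1, the mode has j-th component (aⱼ − 1)/(Σaᵢ − K).
Here Σaᵢ = 46 and K = 4, so p(yellow) = (4 − 1)/(46 − 4) = 3/42 ≈ 0.0714.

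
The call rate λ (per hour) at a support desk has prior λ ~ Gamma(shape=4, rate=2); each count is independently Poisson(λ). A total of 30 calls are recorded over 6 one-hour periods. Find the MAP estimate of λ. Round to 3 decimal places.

Σxᵢ = 30, n = 6.
Posterior ∝ λ^3e^(−2λ) · λ^30e^(−6λ) = λ^33e^(−8λ), i.e. Gamma(shape=34, rate=8).
The mode of a Gamma(a, b) with a ≥ 1 (shape–rate) is (a−1)/b = 33/8 ≈ 4.125.

λ̂_MAP = 4.125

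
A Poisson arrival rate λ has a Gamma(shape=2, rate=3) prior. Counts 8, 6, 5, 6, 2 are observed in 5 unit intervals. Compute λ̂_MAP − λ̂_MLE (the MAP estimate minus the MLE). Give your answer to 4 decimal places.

Σxᵢ = 27. Posterior is Gamma(29, 8); MAP = (29−1)/8 = 28/8 ≈ 3.50000.
MLE = x̄ = 27/5 ≈ 5.40000.
Difference = 28/8 − 27/5 = -19/10 ≈ -1.9000.

MAP − MLE = -1.9000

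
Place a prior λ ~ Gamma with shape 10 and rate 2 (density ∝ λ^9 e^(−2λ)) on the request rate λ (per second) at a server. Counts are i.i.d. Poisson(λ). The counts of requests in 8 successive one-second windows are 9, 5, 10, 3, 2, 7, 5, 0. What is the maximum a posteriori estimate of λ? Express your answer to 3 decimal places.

Σxᵢ = 9+5+10+3+2+7+5+0 = 41, with n = 8.
Posterior ∝ λ^9e^(−2λ) · λ^41e^(−8λ) = λ^50e^(−10λ), i.e. Gamma(shape=51, rate=10).
The mode of a Gamma(a, b) with a ≥ 1 (shape–rate) is (a−1)/b = 50/10 ≈ 5.000.

λ̂_MAP = 5.000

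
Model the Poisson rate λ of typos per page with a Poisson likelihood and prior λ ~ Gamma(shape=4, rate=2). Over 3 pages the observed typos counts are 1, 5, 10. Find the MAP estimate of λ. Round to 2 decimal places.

Σxᵢ = 1+5+10 = 16, with n = 3.
Posterior ∝ λ^3e^(−2λ) · λ^16e^(−3λ) = λ^19e^(−5λ), i.e. Gamma(shape=20, rate=5).
The mode of a Gamma(a, b) with a ≥ 1 (shape–rate) is (a−1)/b = 19/5 ≈ 3.80.

λ̂_MAP = 3.80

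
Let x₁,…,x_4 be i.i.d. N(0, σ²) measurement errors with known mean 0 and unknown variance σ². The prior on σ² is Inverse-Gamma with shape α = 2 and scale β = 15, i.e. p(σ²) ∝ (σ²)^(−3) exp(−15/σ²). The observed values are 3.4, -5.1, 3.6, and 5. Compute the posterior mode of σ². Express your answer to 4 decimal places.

Sum of squared deviations about the known mean: SS = (3.4−0)² + (-5.1−0)² + (3.6−0)² + (5−0)² = 75.53.
The Normal likelihood contributes (σ²)^(−n/2) exp(−SS/(2σ²)), so the posterior is Inverse-Gamma(α + n/2, β + SS/2) = Inverse-Gamma(4, 52.765).
The mode of Inverse-Gamma(a, b) is b/(a+1) = 52.765/5 ≈ 10.5530.

σ̂²_MAP = 10.5530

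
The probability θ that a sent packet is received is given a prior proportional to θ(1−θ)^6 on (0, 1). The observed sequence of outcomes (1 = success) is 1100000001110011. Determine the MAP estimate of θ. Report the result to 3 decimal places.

θ̂_MAP = 0.348

The prior density ∝ θ(1−θ)^6 is the kernel of Beta(2, 7).
Data: 7 successes in 16 trials (from the sequence). The binomial likelihood contributes θ^7(1−θ)^9, so the posterior is Beta(2+7, 7+9) = Beta(9, 16).
For Beta(a, b) with a, b > 1 the mode is (a−1)/(a+b−2) = 8/23 ≈ 0.348.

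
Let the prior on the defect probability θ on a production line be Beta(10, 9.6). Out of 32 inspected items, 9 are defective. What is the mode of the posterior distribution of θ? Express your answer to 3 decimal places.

θ̂_MAP = 0.363

Prior: Beta(10, 9.6).
Data: 9 successes in 32 trials. The binomial likelihood contributes θ^9(1−θ)^23, so the posterior is Beta(10+9, 9.6+23) = Beta(19, 32.6).
For Beta(a, b) with a, b > 1 the mode is (a−1)/(a+b−2) = 18/49.6 ≈ 0.363.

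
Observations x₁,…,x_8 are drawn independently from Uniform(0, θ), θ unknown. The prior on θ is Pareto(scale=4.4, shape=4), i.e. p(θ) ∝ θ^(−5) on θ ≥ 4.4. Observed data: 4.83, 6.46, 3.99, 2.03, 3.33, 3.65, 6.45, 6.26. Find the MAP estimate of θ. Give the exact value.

θ̂_MAP = 6.46

The Uniform(0, θ) likelihood is θ^(−n) for θ ≥ max(xᵢ), zero otherwise. Here max(xᵢ) = 6.46.
Posterior ∝ θ^(−5) · θ^(−8) = θ^(−13) on θ ≥ max(4.4, 6.46) = 6.46.
This density is strictly decreasing in θ, so the posterior mode lies at the lower boundary of the support.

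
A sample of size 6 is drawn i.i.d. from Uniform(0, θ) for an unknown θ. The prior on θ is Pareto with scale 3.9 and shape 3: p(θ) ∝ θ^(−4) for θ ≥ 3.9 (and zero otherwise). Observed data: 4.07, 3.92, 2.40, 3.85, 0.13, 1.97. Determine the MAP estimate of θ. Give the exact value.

θ̂_MAP = 4.07

The Uniform(0, θ) likelihood is θ^(−n) for θ ≥ max(xᵢ), zero otherwise. Here max(xᵢ) = 4.07.
Posterior ∝ θ^(−4) · θ^(−6) = θ^(−10) on θ ≥ max(3.9, 4.07) = 4.07.
This density is strictly decreasing in θ, so the posterior mode lies at the lower boundary of the support.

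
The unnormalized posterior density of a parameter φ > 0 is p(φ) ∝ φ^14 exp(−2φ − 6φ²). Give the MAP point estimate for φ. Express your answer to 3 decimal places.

φ̂_MAP = 1.000

ℓ'(φ) = 14/φ − 2 − 12φ. Setting this to zero and multiplying by φ: 12φ² + 2φ − 14 = 0.
φ = (−2 + √(2² + 4·12·14)) / (2·12) = (−2 + √676) / 24 = (−2 + 26)/24 = 1.
ℓ''(φ) = −14/φ² − 12 < 0, confirming a maximum.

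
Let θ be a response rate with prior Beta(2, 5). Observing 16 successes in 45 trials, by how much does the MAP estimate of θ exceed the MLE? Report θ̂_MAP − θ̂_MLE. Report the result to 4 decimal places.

MAP − MLE = -0.0156

Posterior is Beta(18, 34); MAP = (18−1)/(52−2) = 17/50 ≈ 0.34000.
MLE ignores the prior: θ̂_MLE = k/n = 16/45 ≈ 0.35556.
Difference = 17/50 − 16/45 = -7/450 ≈ -0.0156.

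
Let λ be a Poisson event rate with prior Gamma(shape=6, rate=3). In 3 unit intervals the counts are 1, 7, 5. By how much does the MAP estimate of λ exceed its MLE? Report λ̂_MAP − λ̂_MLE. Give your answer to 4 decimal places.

Σxᵢ = 13. Posterior is Gamma(19, 6); MAP = (19−1)/6 = 18/6 ≈ 3.00000.
MLE = x̄ = 13/3 ≈ 4.33333.
Difference = 18/6 − 13/3 = -4/3 ≈ -1.3333.

MAP − MLE = -1.3333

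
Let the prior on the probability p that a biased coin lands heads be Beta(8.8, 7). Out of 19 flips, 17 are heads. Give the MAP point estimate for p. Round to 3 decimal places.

Prior: Beta(8.8, 7).
Data: 17 successes in 19 trials. The binomial likelihood contributes p^17(1−p)^2, so the posterior is Beta(8.8+17, 7+2) = Beta(25.8, 9).
For Beta(a, b) with a, b > 1 the mode is (a−1)/(a+b−2) = 24.8/32.8 ≈ 0.756.

p̂_MAP = 0.756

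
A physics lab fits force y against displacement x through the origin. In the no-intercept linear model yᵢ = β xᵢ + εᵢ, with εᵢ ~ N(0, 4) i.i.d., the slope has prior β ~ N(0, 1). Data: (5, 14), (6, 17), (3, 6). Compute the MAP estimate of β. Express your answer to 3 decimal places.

β̂_MAP = 2.568

log p(β | y) = −Σ(yᵢ − βxᵢ)²/(2·4) − β²/(2·1) + const.
Setting the derivative to zero: Σxᵢ(yᵢ − βxᵢ)/4 − β/1 = 0, so β = Σxᵢyᵢ / (Σxᵢ² + σ²/τ²).
Σxᵢyᵢ = 5·14 + 6·17 + 3·6 = 190; Σxᵢ² = 70; σ²/τ² = 4.
β̂_MAP = 190 / (70 + 4) = 190/74 ≈ 2.568.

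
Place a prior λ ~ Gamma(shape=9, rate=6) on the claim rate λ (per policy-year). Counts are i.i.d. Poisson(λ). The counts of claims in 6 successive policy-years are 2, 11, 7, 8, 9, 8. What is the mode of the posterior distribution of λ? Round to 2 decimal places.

λ̂_MAP = 4.42

Σxᵢ = 2+11+7+8+9+8 = 45, with n = 6.
Posterior ∝ λ^8e^(−6λ) · λ^45e^(−6λ) = λ^53e^(−12λ), i.e. Gamma(shape=54, rate=12).
The mode of a Gamma(a, b) with a ≥ 1 (shape–rate) is (a−1)/b = 53/12 ≈ 4.42.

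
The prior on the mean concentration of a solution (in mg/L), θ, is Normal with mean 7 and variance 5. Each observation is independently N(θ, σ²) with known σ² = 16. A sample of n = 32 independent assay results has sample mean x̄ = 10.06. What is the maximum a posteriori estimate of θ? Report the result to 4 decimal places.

n = 32, x̄ = 10.06.
For a Normal prior and Normal likelihood with known variance, the posterior is Normal; its mode equals its mean, the precision-weighted average.
Prior precision 1/σ₀² = 1/5 = 0.2; data precision n/σ² = 32/16 = 2.
θ̂ = (0.2·7 + 2·10.06) / (0.2 + 2) = 21.52/2.2 = 538/55 ≈ 9.7818.

θ̂_MAP = 9.7818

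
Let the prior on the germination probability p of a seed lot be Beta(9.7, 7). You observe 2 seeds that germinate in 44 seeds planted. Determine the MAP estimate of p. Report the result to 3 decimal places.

p̂_MAP = 0.182

Prior: Beta(9.7, 7).
Data: 2 successes in 44 trials. The binomial likelihood contributes p^2(1−p)^42, so the posterior is Beta(9.7+2, 7+42) = Beta(11.7, 49).
For Beta(a, b) with a, b > 1 the mode is (a−1)/(a+b−2) = 10.7/58.7 ≈ 0.182.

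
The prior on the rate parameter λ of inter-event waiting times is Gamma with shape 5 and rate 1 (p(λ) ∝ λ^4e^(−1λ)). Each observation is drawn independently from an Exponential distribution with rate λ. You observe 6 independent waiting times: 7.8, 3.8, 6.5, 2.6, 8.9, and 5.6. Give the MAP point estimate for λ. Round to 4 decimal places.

λ̂_MAP = 0.2762

The Exponential(rate=λ) likelihood is ∝ λ^n e^(−λΣtᵢ). Here n = 6 and Σtᵢ = 7.8 + 3.8 + 6.5 + 2.6 + 8.9 + 5.6 = 35.2.
Posterior ∝ λ^4e^(−1λ) · λ^6e^(−35.2λ) = λ^10e^(−36.2λ), i.e. Gamma(11, 36.2).
Mode = (a−1)/b = 10/36.2 ≈ 0.2762.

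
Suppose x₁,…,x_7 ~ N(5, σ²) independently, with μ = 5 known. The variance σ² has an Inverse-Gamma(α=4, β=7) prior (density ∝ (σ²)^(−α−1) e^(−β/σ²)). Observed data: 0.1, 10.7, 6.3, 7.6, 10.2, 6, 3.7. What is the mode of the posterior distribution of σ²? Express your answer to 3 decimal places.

Sum of squared deviations about the known mean: SS = (0.1−5)² + (10.7−5)² + (6.3−5)² + (7.6−5)² + (10.2−5)² + (6−5)² + (3.7−5)² = 94.68.
The Normal likelihood contributes (σ²)^(−n/2) exp(−SS/(2σ²)), so the posterior is Inverse-Gamma(α + n/2, β + SS/2) = Inverse-Gamma(7.5, 54.34).
The mode of Inverse-Gamma(a, b) is b/(a+1) = 54.34/8.5 ≈ 6.393.

σ̂²_MAP = 6.393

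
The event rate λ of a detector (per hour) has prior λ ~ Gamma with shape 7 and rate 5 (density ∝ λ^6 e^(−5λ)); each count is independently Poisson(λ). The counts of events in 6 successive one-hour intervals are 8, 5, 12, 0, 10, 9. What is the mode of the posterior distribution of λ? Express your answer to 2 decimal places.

λ̂_MAP = 4.55

Σxᵢ = 8+5+12+0+10+9 = 44, with n = 6.
Posterior ∝ λ^6e^(−5λ) · λ^44e^(−6λ) = λ^50e^(−11λ), i.e. Gamma(shape=51, rate=11).
The mode of a Gamma(a, b) with a ≥ 1 (shape–rate) is (a−1)/b = 50/11 ≈ 4.55.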